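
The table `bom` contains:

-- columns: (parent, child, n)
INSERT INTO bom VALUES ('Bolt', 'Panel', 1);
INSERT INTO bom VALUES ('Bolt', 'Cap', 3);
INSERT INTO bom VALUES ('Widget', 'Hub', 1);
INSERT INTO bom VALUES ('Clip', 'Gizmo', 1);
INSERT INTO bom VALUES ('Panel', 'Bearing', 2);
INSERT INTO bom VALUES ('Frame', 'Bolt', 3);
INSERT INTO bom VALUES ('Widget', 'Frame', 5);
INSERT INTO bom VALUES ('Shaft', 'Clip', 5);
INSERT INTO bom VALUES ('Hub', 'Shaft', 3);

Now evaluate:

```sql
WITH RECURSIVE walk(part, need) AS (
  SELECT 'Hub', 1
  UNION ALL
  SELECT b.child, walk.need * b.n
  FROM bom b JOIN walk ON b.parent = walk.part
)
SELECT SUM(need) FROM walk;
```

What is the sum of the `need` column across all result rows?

34

Base: (Hub, need=1).
Iteration 1: components of {Hub} -> Shaft = 1*3 = 3.
Iteration 2: components of {Shaft} -> Clip = 3*5 = 15.
Iteration 3: components of {Clip} -> Gizmo = 15*1 = 15.
Iteration 4: no further components; recursion stops.
SUM(need) = 1 + 3 + 15 + 15 = 34.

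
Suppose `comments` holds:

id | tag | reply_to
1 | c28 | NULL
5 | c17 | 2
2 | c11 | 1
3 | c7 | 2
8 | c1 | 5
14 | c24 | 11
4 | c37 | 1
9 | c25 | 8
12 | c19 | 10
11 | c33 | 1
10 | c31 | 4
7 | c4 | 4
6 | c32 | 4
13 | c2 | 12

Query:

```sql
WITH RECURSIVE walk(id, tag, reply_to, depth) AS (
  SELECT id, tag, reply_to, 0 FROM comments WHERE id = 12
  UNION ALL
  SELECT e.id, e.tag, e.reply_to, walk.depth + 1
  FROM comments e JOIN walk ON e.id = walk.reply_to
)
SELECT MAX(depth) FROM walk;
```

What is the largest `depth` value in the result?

Base: id=12 (c19), reply_to=10, depth 0.
Iteration 1: join on id=10 -> c31 (id 10, reply_to=4, depth 1).
Iteration 2: join on id=4 -> c37 (id 4, reply_to=1, depth 2).
Iteration 3: join on id=1 -> c28 (id 1, reply_to=NULL, depth 3).
Iteration 4: reply_to is NULL; no match; recursion stops.
depth values: 0, 1, 2, 3; the maximum is 3.

3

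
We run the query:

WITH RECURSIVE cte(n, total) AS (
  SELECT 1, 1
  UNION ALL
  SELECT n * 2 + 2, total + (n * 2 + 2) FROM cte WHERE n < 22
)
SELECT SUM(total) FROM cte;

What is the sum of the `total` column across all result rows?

58

Base: n=1, total=1.
Iteration 1: 1 < 22 holds -> n = 1 * 2 + 2 = 4, total = 1 + 4 = 5.
Iteration 2: 4 < 22 holds -> n = 4 * 2 + 2 = 10, total = 5 + 10 = 15.
Iteration 3: 10 < 22 holds -> n = 10 * 2 + 2 = 22, total = 15 + 22 = 37.
Iteration 4: 22 < 22 fails; recursion stops.
SUM(total) = 1 + 5 + 15 + 37 = 58.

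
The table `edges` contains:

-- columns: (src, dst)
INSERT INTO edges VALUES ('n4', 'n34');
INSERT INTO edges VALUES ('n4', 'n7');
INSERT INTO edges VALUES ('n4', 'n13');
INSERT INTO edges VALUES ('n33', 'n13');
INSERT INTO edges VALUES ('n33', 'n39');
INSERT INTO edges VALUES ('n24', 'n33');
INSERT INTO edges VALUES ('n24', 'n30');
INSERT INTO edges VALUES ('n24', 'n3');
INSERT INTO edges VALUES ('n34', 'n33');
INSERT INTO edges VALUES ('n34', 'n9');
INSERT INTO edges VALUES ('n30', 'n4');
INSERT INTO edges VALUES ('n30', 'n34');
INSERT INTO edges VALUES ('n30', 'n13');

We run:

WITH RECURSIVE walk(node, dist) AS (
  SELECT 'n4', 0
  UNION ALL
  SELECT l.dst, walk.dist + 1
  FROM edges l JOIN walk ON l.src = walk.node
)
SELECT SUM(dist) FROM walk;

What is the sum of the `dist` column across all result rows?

Base: (n4, dist=0).
Iteration 1: edges from {n4} -> (n13, dist=1), (n34, dist=1), (n7, dist=1).
Iteration 2: edges from {n13,n34,n7} -> (n33, dist=2), (n9, dist=2).
Iteration 3: edges from {n33,n9} -> (n13, dist=3), (n39, dist=3).
Iteration 4: no outgoing edges from {n13,n39}; recursion stops.
SUM(dist) = 0 + 1 + 1 + 1 + 2 + 2 + 3 + 3 = 13.

13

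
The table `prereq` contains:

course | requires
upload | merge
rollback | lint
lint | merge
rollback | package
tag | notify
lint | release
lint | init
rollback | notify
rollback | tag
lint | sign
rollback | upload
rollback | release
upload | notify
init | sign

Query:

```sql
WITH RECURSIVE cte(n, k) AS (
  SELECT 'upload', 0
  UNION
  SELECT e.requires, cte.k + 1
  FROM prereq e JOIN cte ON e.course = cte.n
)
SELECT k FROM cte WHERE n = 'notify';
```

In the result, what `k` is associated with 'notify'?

Base: (upload, k=0).
Iteration 1: edges from {upload} -> (merge, k=1), (notify, k=1).
Iteration 2: no outgoing edges from {merge,notify}; recursion stops.

1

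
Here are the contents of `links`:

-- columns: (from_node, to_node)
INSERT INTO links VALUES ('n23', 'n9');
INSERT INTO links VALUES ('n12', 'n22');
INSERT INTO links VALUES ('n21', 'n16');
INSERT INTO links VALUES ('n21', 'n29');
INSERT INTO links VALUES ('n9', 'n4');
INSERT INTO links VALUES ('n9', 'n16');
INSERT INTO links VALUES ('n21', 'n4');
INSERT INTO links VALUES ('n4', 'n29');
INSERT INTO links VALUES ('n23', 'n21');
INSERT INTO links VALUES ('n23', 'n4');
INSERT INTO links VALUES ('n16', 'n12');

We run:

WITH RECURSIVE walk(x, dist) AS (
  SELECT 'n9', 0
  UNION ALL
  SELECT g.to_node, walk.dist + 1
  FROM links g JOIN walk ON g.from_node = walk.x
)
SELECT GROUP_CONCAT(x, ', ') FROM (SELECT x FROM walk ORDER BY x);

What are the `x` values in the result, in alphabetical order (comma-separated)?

Base: (n9, dist=0).
Iteration 1: edges from {n9} -> (n16, dist=1), (n4, dist=1).
Iteration 2: edges from {n16,n4} -> (n12, dist=2), (n29, dist=2).
Iteration 3: edges from {n12,n29} -> (n22, dist=3).
Iteration 4: no outgoing edges from {n22}; recursion stops.

n12, n16, n22, n29, n4, n9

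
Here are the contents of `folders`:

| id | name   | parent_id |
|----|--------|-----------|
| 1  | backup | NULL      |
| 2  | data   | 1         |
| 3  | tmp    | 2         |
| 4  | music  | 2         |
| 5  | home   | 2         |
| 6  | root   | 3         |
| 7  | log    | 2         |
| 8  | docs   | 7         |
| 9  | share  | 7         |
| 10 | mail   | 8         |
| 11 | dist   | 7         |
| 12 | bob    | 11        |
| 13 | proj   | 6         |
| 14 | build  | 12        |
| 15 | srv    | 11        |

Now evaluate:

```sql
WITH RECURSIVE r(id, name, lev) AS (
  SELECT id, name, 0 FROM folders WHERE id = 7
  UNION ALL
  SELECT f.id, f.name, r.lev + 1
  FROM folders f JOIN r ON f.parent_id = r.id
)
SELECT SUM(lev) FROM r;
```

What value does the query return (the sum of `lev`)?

12

Base: id=7 (log) at lev 0.
Iteration 1: rows with parent_id in {7} -> docs (id 8, lev 1), share (id 9, lev 1), dist (id 11, lev 1).
Iteration 2: rows with parent_id in {8,9,11} -> mail (id 10, lev 2), bob (id 12, lev 2), srv (id 15, lev 2).
Iteration 3: rows with parent_id in {10,12,15} -> build (id 14, lev 3).
Iteration 4: no rows with parent_id in {14}; recursion stops.
SUM(lev) = 0 + 1 + 1 + 1 + 2 + 2 + 2 + 3 = 12.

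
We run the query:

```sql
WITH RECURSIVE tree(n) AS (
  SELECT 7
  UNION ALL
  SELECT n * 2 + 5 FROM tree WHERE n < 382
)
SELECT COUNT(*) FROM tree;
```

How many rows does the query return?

Base: n=7.
Iteration 1: 7 < 382 holds -> n = 7 * 2 + 5 = 19.
Iteration 2: 19 < 382 holds -> n = 19 * 2 + 5 = 43.
Iteration 3: 43 < 382 holds -> n = 43 * 2 + 5 = 91.
Iteration 4: 91 < 382 holds -> n = 91 * 2 + 5 = 187.
Iteration 5: 187 < 382 holds -> n = 187 * 2 + 5 = 379.
Iteration 6: 379 < 382 holds -> n = 379 * 2 + 5 = 763.
Iteration 7: 763 < 382 fails; recursion stops.
Total rows emitted: 7.

7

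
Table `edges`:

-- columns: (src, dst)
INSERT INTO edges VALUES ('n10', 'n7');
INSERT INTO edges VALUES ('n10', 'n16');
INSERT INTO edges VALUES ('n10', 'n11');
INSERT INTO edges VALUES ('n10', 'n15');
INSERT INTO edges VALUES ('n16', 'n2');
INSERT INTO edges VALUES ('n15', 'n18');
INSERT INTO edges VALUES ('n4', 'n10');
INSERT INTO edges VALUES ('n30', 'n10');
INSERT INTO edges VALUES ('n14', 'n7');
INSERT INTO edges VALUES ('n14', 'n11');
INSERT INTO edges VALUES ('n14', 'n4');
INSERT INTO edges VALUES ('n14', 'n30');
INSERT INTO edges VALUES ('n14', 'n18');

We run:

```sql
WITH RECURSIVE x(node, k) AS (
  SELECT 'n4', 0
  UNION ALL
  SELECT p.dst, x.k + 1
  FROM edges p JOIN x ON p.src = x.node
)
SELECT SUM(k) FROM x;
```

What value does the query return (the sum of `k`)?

Base: (n4, k=0).
Iteration 1: edges from {n4} -> (n10, k=1).
Iteration 2: edges from {n10} -> (n11, k=2), (n15, k=2), (n16, k=2), (n7, k=2).
Iteration 3: edges from {n11,n15,n16,n7} -> (n18, k=3), (n2, k=3).
Iteration 4: no outgoing edges from {n18,n2}; recursion stops.
SUM(k) = 0 + 1 + 2 + 2 + 2 + 2 + 3 + 3 = 15.

15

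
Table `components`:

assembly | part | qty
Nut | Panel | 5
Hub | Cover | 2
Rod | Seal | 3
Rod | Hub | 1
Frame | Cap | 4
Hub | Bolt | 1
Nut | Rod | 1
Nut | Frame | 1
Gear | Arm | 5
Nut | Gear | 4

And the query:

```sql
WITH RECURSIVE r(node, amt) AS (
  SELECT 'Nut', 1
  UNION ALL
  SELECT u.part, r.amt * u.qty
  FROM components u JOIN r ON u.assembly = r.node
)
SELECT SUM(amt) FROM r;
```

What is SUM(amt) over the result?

Base: (Nut, amt=1).
Iteration 1: components of {Nut} -> Frame = 1*1 = 1, Gear = 1*4 = 4, Panel = 1*5 = 5, Rod = 1*1 = 1.
Iteration 2: components of {Frame,Gear,Panel,Rod} -> Arm = 4*5 = 20, Cap = 1*4 = 4, Hub = 1*1 = 1, Seal = 1*3 = 3.
Iteration 3: components of {Arm,Cap,Hub,Seal} -> Bolt = 1*1 = 1, Cover = 1*2 = 2.
Iteration 4: no further components; recursion stops.
SUM(amt) = 1 + 5 + 4 + 1 + 1 + 20 + 4 + 1 + 3 + 2 + 1 = 43.

43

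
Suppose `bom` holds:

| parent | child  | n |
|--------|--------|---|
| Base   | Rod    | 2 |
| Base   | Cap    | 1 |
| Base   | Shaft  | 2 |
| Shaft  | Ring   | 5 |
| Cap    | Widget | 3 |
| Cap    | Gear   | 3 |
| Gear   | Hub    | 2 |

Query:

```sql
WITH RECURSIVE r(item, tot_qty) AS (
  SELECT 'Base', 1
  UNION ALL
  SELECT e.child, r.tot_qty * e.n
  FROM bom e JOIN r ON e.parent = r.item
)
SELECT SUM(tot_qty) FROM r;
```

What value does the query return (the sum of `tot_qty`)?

28

Base: (Base, tot_qty=1).
Iteration 1: components of {Base} -> Cap = 1*1 = 1, Rod = 1*2 = 2, Shaft = 1*2 = 2.
Iteration 2: components of {Cap,Rod,Shaft} -> Gear = 1*3 = 3, Ring = 2*5 = 10, Widget = 1*3 = 3.
Iteration 3: components of {Gear,Ring,Widget} -> Hub = 3*2 = 6.
Iteration 4: no further components; recursion stops.
SUM(tot_qty) = 1 + 2 + 1 + 2 + 3 + 3 + 10 + 6 = 28.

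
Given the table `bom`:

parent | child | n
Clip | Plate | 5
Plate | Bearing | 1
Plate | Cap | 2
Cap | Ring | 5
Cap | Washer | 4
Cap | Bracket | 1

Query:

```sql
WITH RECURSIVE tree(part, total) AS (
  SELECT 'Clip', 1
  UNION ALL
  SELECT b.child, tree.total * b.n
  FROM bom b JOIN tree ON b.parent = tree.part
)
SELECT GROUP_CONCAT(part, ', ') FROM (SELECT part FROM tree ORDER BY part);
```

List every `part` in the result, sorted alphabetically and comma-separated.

Bearing, Bracket, Cap, Clip, Plate, Ring, Washer

Base: (Clip, total=1).
Iteration 1: components of {Clip} -> Plate = 1*5 = 5.
Iteration 2: components of {Plate} -> Bearing = 5*1 = 5, Cap = 5*2 = 10.
Iteration 3: components of {Bearing,Cap} -> Bracket = 10*1 = 10, Ring = 10*5 = 50, Washer = 10*4 = 40.
Iteration 4: no further components; recursion stops.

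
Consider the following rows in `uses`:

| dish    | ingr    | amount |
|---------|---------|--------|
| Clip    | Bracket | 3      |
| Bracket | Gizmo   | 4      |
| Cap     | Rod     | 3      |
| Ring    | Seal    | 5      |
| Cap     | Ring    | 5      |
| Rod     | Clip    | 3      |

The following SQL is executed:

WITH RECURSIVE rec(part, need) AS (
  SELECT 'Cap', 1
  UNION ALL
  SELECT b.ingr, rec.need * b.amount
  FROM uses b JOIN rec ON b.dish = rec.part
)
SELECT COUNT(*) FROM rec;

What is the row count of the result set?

Base: (Cap, need=1).
Iteration 1: components of {Cap} -> Ring = 1*5 = 5, Rod = 1*3 = 3.
Iteration 2: components of {Ring,Rod} -> Clip = 3*3 = 9, Seal = 5*5 = 25.
Iteration 3: components of {Clip,Seal} -> Bracket = 9*3 = 27.
Iteration 4: components of {Bracket} -> Gizmo = 27*4 = 108.
Iteration 5: no further components; recursion stops.
Total rows emitted: 7.

7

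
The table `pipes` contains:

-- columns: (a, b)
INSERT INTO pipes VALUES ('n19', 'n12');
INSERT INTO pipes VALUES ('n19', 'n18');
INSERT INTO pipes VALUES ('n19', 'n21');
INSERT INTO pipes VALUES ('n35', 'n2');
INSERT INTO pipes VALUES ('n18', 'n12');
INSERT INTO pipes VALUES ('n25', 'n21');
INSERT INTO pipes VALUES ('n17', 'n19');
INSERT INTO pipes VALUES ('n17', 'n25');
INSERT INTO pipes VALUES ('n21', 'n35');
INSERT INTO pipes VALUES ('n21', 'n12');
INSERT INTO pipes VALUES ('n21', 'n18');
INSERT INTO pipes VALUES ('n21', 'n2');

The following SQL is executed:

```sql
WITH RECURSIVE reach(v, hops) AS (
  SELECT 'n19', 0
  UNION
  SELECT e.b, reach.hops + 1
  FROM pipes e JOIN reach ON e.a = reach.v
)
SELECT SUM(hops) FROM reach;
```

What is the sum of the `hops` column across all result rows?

17

Base: (n19, hops=0).
Iteration 1: edges from {n19} -> (n12, hops=1), (n18, hops=1), (n21, hops=1).
Iteration 2: edges from {n12,n18,n21} -> (n12, hops=2), (n18, hops=2), (n2, hops=2), (n35, hops=2). [UNION drops 1 duplicate row(s)]
Iteration 3: edges from {n12,n18,n2,n35} -> (n12, hops=3), (n2, hops=3).
Iteration 4: no outgoing edges from {n12,n2}; recursion stops.
SUM(hops) = 0 + 1 + 1 + 1 + 2 + 2 + 2 + 2 + 3 + 3 = 17.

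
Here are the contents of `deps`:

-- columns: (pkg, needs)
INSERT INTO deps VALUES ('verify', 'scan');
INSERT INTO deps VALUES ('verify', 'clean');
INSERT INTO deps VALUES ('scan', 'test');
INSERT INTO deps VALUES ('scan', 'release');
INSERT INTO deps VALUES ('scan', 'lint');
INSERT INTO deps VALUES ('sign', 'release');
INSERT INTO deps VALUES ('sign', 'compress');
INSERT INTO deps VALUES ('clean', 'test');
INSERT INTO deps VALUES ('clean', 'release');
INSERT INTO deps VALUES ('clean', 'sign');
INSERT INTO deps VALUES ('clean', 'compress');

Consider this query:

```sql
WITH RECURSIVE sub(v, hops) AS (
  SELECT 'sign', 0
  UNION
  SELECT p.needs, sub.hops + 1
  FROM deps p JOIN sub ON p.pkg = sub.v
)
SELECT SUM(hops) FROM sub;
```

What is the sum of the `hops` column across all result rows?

Base: (sign, hops=0).
Iteration 1: edges from {sign} -> (compress, hops=1), (release, hops=1).
Iteration 2: no outgoing edges from {compress,release}; recursion stops.
SUM(hops) = 0 + 1 + 1 = 2.

2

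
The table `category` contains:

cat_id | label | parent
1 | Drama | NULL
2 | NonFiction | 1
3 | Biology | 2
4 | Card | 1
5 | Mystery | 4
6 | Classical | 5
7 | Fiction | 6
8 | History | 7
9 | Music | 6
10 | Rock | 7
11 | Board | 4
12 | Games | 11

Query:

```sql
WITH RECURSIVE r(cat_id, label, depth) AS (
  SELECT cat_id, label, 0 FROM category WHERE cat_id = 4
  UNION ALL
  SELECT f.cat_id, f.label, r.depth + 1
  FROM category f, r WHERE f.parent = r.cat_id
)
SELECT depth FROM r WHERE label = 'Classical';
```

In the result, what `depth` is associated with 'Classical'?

2

Base: cat_id=4 (Card) at depth 0.
Iteration 1: rows with parent in {4} -> Mystery (id 5, depth 1), Board (id 11, depth 1).
Iteration 2: rows with parent in {5,11} -> Classical (id 6, depth 2), Games (id 12, depth 2).
Iteration 3: rows with parent in {6,12} -> Fiction (id 7, depth 3), Music (id 9, depth 3).
Iteration 4: rows with parent in {7,9} -> History (id 8, depth 4), Rock (id 10, depth 4).
Iteration 5: no rows with parent in {8,10}; recursion stops.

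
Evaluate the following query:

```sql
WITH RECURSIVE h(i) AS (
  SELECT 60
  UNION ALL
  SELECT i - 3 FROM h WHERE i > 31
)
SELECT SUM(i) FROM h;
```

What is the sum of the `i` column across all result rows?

Base: i=60.
Iteration 1: 60 > 31 holds -> i = 60 - 3 = 57.
Iteration 2: 57 > 31 holds -> i = 57 - 3 = 54.
Iteration 3: 54 > 31 holds -> i = 54 - 3 = 51.
Iteration 4: 51 > 31 holds -> i = 51 - 3 = 48.
Iteration 5: 48 > 31 holds -> i = 48 - 3 = 45.
Iteration 6: 45 > 31 holds -> i = 45 - 3 = 42.
Iteration 7: 42 > 31 holds -> i = 42 - 3 = 39.
Iteration 8: 39 > 31 holds -> i = 39 - 3 = 36.
Iteration 9: 36 > 31 holds -> i = 36 - 3 = 33.
Iteration 10: 33 > 31 holds -> i = 33 - 3 = 30.
Iteration 11: 30 > 31 fails; recursion stops.
SUM(i) = 60 + 57 + 54 + 51 + 48 + 45 + 42 + 39 + 36 + 33 + 30 = 495.

495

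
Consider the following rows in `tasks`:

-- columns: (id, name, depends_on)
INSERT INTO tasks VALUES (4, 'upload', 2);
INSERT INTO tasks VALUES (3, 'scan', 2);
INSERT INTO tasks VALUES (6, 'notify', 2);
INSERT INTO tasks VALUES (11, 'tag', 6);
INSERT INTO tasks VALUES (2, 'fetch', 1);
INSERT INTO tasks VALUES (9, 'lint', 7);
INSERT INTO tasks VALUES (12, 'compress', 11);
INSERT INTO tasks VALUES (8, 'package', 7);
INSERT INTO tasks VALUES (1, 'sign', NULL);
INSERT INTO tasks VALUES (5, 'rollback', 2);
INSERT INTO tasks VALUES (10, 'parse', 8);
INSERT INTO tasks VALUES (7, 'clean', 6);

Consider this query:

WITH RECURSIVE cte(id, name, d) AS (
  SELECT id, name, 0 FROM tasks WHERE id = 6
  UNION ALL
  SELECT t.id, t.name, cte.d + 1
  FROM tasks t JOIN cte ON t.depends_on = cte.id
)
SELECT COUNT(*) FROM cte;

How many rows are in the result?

Base: id=6 (notify) at d 0.
Iteration 1: rows with depends_on in {6} -> clean (id 7, d 1), tag (id 11, d 1).
Iteration 2: rows with depends_on in {7,11} -> package (id 8, d 2), lint (id 9, d 2), compress (id 12, d 2).
Iteration 3: rows with depends_on in {8,9,12} -> parse (id 10, d 3).
Iteration 4: no rows with depends_on in {10}; recursion stops.
Total rows emitted: 7.

7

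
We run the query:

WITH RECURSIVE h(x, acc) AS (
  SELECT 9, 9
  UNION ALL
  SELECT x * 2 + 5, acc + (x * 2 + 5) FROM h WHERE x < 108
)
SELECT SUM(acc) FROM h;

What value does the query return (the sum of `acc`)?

Base: x=9, acc=9.
Iteration 1: 9 < 108 holds -> x = 9 * 2 + 5 = 23, acc = 9 + 23 = 32.
Iteration 2: 23 < 108 holds -> x = 23 * 2 + 5 = 51, acc = 32 + 51 = 83.
Iteration 3: 51 < 108 holds -> x = 51 * 2 + 5 = 107, acc = 83 + 107 = 190.
Iteration 4: 107 < 108 holds -> x = 107 * 2 + 5 = 219, acc = 190 + 219 = 409.
Iteration 5: 219 < 108 fails; recursion stops.
SUM(acc) = 9 + 32 + 83 + 190 + 409 = 723.

723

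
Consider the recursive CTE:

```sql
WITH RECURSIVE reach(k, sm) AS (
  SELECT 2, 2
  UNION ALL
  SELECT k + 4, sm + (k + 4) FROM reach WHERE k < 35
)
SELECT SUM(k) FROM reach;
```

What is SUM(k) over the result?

Base: k=2, sm=2.
Iteration 1: 2 < 35 holds -> k = 2 + 4 = 6, sm = 2 + 6 = 8.
Iteration 2: 6 < 35 holds -> k = 6 + 4 = 10, sm = 8 + 10 = 18.
Iteration 3: 10 < 35 holds -> k = 10 + 4 = 14, sm = 18 + 14 = 32.
Iteration 4: 14 < 35 holds -> k = 14 + 4 = 18, sm = 32 + 18 = 50.
Iteration 5: 18 < 35 holds -> k = 18 + 4 = 22, sm = 50 + 22 = 72.
Iteration 6: 22 < 35 holds -> k = 22 + 4 = 26, sm = 72 + 26 = 98.
Iteration 7: 26 < 35 holds -> k = 26 + 4 = 30, sm = 98 + 30 = 128.
Iteration 8: 30 < 35 holds -> k = 30 + 4 = 34, sm = 128 + 34 = 162.
Iteration 9: 34 < 35 holds -> k = 34 + 4 = 38, sm = 162 + 38 = 200.
Iteration 10: 38 < 35 fails; recursion stops.
SUM(k) = 2 + 6 + 10 + 14 + 18 + 22 + 26 + 30 + 34 + 38 = 200.

200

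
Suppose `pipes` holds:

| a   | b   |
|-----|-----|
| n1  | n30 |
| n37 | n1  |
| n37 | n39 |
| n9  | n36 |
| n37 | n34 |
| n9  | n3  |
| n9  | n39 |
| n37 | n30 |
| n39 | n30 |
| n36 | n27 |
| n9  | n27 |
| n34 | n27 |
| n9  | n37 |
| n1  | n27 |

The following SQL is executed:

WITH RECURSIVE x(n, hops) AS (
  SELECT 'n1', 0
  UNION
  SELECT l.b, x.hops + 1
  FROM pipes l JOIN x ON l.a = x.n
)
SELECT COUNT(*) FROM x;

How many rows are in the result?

3

Base: (n1, hops=0).
Iteration 1: edges from {n1} -> (n27, hops=1), (n30, hops=1).
Iteration 2: no outgoing edges from {n27,n30}; recursion stops.
Total rows emitted: 3.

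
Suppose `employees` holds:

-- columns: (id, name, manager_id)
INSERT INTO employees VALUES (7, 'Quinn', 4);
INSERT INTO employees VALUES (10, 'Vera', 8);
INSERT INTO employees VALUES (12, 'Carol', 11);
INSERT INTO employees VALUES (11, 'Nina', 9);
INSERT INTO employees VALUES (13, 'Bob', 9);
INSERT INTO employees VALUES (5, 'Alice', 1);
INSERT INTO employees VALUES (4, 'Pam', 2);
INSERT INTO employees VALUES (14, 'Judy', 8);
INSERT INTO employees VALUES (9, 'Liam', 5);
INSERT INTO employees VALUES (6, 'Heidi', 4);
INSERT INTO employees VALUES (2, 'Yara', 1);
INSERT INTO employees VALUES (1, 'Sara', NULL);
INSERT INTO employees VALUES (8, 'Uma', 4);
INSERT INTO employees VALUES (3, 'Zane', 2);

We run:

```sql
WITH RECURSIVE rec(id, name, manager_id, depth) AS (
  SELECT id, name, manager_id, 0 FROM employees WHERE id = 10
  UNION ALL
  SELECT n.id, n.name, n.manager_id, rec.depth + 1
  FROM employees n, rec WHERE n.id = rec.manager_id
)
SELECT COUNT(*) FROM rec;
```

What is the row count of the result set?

Base: id=10 (Vera), manager_id=8, depth 0.
Iteration 1: join on id=8 -> Uma (id 8, manager_id=4, depth 1).
Iteration 2: join on id=4 -> Pam (id 4, manager_id=2, depth 2).
Iteration 3: join on id=2 -> Yara (id 2, manager_id=1, depth 3).
Iteration 4: join on id=1 -> Sara (id 1, manager_id=NULL, depth 4).
Iteration 5: manager_id is NULL; no match; recursion stops.
Total rows emitted: 5.

5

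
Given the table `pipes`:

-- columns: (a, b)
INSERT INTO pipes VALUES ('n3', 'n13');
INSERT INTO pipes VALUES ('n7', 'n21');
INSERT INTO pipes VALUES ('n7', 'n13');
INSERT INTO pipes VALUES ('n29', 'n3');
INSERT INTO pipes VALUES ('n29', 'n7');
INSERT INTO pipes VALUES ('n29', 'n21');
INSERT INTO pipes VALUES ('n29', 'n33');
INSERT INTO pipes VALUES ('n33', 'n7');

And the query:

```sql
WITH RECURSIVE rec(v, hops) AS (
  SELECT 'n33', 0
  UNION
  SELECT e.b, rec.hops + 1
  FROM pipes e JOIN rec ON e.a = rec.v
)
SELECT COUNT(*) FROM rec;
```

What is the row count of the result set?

Base: (n33, hops=0).
Iteration 1: edges from {n33} -> (n7, hops=1).
Iteration 2: edges from {n7} -> (n13, hops=2), (n21, hops=2).
Iteration 3: no outgoing edges from {n13,n21}; recursion stops.
Total rows emitted: 4.

4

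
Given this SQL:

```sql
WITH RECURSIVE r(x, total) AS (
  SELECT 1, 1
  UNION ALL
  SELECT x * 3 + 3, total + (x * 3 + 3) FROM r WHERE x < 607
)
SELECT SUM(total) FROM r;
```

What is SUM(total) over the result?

Base: x=1, total=1.
Iteration 1: 1 < 607 holds -> x = 1 * 3 + 3 = 6, total = 1 + 6 = 7.
Iteration 2: 6 < 607 holds -> x = 6 * 3 + 3 = 21, total = 7 + 21 = 28.
Iteration 3: 21 < 607 holds -> x = 21 * 3 + 3 = 66, total = 28 + 66 = 94.
Iteration 4: 66 < 607 holds -> x = 66 * 3 + 3 = 201, total = 94 + 201 = 295.
Iteration 5: 201 < 607 holds -> x = 201 * 3 + 3 = 606, total = 295 + 606 = 901.
Iteration 6: 606 < 607 holds -> x = 606 * 3 + 3 = 1821, total = 901 + 1821 = 2722.
Iteration 7: 1821 < 607 fails; recursion stops.
SUM(total) = 1 + 7 + 28 + 94 + 295 + 901 + 2722 = 4048.

4048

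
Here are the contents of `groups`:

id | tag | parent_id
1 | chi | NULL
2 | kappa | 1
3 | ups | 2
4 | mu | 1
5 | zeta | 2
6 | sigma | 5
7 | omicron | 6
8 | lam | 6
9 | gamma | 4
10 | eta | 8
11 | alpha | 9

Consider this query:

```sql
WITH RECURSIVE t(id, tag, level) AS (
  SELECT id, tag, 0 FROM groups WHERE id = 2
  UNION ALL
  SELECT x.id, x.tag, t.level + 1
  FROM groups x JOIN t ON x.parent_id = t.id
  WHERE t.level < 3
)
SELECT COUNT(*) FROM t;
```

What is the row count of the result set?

Base: id=2 (kappa) at level 0.
Iteration 1: rows with parent_id in {2} -> ups (id 3, level 1), zeta (id 5, level 1).
Iteration 2: rows with parent_id in {3,5} -> sigma (id 6, level 2).
Iteration 3: rows with parent_id in {6} -> omicron (id 7, level 3), lam (id 8, level 3).
Iteration 4: level < 3 fails for all current rows; recursion stops.
Total rows emitted: 6.

6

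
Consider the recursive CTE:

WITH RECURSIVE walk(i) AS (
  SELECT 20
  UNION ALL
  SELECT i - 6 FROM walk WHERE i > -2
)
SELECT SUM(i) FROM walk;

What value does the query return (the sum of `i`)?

Base: i=20.
Iteration 1: 20 > -2 holds -> i = 20 - 6 = 14.
Iteration 2: 14 > -2 holds -> i = 14 - 6 = 8.
Iteration 3: 8 > -2 holds -> i = 8 - 6 = 2.
Iteration 4: 2 > -2 holds -> i = 2 - 6 = -4.
Iteration 5: -4 > -2 fails; recursion stops.
SUM(i) = 20 + 14 + 8 + 2 + -4 = 40.

40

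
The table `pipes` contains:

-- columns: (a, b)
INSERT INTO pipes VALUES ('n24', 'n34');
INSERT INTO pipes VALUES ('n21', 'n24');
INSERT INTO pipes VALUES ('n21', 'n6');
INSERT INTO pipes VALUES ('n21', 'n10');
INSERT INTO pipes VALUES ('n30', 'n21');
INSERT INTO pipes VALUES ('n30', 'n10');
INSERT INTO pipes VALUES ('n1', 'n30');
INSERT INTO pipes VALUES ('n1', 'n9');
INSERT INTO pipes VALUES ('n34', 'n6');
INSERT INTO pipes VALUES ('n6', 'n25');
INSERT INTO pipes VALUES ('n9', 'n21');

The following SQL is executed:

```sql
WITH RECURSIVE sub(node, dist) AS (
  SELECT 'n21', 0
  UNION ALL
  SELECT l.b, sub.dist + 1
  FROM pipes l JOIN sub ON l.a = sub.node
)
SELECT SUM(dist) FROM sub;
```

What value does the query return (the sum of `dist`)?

Base: (n21, dist=0).
Iteration 1: edges from {n21} -> (n10, dist=1), (n24, dist=1), (n6, dist=1).
Iteration 2: edges from {n10,n24,n6} -> (n25, dist=2), (n34, dist=2).
Iteration 3: edges from {n25,n34} -> (n6, dist=3).
Iteration 4: edges from {n6} -> (n25, dist=4).
Iteration 5: no outgoing edges from {n25}; recursion stops.
SUM(dist) = 0 + 1 + 1 + 1 + 2 + 2 + 3 + 4 = 14.

14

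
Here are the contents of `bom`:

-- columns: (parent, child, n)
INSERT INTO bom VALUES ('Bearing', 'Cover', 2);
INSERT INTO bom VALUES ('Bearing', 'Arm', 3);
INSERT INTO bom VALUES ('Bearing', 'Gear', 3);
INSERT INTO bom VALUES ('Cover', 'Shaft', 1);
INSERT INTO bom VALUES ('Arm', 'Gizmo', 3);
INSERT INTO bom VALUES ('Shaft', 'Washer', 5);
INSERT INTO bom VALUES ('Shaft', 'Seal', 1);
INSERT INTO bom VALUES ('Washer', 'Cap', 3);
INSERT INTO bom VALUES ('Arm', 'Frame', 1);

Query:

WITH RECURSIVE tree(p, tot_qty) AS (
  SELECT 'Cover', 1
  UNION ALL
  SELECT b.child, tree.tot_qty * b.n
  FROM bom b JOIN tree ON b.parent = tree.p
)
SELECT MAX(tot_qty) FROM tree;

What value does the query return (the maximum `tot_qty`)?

15

Base: (Cover, tot_qty=1).
Iteration 1: components of {Cover} -> Shaft = 1*1 = 1.
Iteration 2: components of {Shaft} -> Seal = 1*1 = 1, Washer = 1*5 = 5.
Iteration 3: components of {Seal,Washer} -> Cap = 5*3 = 15.
Iteration 4: no further components; recursion stops.
tot_qty values: 1, 1, 5, 1, 15; the maximum is 15.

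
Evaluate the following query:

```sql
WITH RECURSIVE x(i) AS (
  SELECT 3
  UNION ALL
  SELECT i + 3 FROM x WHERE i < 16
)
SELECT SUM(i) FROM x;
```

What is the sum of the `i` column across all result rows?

63

Base: i=3.
Iteration 1: 3 < 16 holds -> i = 3 + 3 = 6.
Iteration 2: 6 < 16 holds -> i = 6 + 3 = 9.
Iteration 3: 9 < 16 holds -> i = 9 + 3 = 12.
Iteration 4: 12 < 16 holds -> i = 12 + 3 = 15.
Iteration 5: 15 < 16 holds -> i = 15 + 3 = 18.
Iteration 6: 18 < 16 fails; recursion stops.
SUM(i) = 3 + 6 + 9 + 12 + 15 + 18 = 63.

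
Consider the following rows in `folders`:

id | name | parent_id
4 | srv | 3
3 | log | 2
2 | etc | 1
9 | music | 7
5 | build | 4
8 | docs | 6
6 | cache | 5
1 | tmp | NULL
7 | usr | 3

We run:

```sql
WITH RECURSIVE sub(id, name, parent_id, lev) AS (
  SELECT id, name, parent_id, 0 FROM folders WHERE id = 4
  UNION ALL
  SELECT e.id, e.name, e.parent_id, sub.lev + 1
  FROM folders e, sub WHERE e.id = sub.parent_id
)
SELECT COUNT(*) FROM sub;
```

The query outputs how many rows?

Base: id=4 (srv), parent_id=3, lev 0.
Iteration 1: join on id=3 -> log (id 3, parent_id=2, lev 1).
Iteration 2: join on id=2 -> etc (id 2, parent_id=1, lev 2).
Iteration 3: join on id=1 -> tmp (id 1, parent_id=NULL, lev 3).
Iteration 4: parent_id is NULL; no match; recursion stops.
Total rows emitted: 4.

4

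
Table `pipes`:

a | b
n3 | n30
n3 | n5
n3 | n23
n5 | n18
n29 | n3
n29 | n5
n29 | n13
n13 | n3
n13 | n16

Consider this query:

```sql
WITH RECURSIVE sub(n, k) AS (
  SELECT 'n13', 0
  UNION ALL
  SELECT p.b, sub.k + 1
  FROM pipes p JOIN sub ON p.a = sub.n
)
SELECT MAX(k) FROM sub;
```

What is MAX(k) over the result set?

Base: (n13, k=0).
Iteration 1: edges from {n13} -> (n16, k=1), (n3, k=1).
Iteration 2: edges from {n16,n3} -> (n23, k=2), (n30, k=2), (n5, k=2).
Iteration 3: edges from {n23,n30,n5} -> (n18, k=3).
Iteration 4: no outgoing edges from {n18}; recursion stops.
k values: 0, 1, 1, 2, 2, 2, 3; the maximum is 3.

3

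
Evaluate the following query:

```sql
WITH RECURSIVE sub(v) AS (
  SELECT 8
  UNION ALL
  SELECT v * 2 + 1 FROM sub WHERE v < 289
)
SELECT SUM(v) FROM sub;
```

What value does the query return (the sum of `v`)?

Base: v=8.
Iteration 1: 8 < 289 holds -> v = 8 * 2 + 1 = 17.
Iteration 2: 17 < 289 holds -> v = 17 * 2 + 1 = 35.
Iteration 3: 35 < 289 holds -> v = 35 * 2 + 1 = 71.
Iteration 4: 71 < 289 holds -> v = 71 * 2 + 1 = 143.
Iteration 5: 143 < 289 holds -> v = 143 * 2 + 1 = 287.
Iteration 6: 287 < 289 holds -> v = 287 * 2 + 1 = 575.
Iteration 7: 575 < 289 fails; recursion stops.
SUM(v) = 8 + 17 + 35 + 71 + 143 + 287 + 575 = 1136.

1136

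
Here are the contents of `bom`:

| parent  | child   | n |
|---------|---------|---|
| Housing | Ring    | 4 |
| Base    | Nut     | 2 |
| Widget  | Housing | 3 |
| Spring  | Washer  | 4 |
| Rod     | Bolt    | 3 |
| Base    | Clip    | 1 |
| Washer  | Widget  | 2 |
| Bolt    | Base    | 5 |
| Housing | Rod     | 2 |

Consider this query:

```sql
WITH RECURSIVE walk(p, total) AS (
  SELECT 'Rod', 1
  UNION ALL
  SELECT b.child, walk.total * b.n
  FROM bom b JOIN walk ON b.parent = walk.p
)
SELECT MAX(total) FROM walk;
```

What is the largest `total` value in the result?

30

Base: (Rod, total=1).
Iteration 1: components of {Rod} -> Bolt = 1*3 = 3.
Iteration 2: components of {Bolt} -> Base = 3*5 = 15.
Iteration 3: components of {Base} -> Clip = 15*1 = 15, Nut = 15*2 = 30.
Iteration 4: no further components; recursion stops.
total values: 1, 3, 15, 30, 15; the maximum is 30.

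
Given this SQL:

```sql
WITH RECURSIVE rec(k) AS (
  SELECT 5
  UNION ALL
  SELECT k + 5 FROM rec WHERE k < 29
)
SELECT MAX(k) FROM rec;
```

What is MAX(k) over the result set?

30

Base: k=5.
Iteration 1: 5 < 29 holds -> k = 5 + 5 = 10.
Iteration 2: 10 < 29 holds -> k = 10 + 5 = 15.
Iteration 3: 15 < 29 holds -> k = 15 + 5 = 20.
Iteration 4: 20 < 29 holds -> k = 20 + 5 = 25.
Iteration 5: 25 < 29 holds -> k = 25 + 5 = 30.
Iteration 6: 30 < 29 fails; recursion stops.
k values: 5, 10, 15, 20, 25, 30; the maximum is 30.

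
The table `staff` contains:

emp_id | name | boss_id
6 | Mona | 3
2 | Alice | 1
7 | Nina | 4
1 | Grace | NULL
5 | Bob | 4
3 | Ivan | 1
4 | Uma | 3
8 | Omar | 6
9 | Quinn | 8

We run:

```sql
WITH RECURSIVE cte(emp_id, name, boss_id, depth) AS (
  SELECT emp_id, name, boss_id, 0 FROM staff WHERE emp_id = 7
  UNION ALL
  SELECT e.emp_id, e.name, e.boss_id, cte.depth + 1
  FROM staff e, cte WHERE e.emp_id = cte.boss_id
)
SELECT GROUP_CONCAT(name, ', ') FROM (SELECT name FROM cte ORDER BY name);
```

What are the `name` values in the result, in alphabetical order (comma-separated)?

Base: emp_id=7 (Nina), boss_id=4, depth 0.
Iteration 1: join on emp_id=4 -> Uma (id 4, boss_id=3, depth 1).
Iteration 2: join on emp_id=3 -> Ivan (id 3, boss_id=1, depth 2).
Iteration 3: join on emp_id=1 -> Grace (id 1, boss_id=NULL, depth 3).
Iteration 4: boss_id is NULL; no match; recursion stops.

Grace, Ivan, Nina, Uma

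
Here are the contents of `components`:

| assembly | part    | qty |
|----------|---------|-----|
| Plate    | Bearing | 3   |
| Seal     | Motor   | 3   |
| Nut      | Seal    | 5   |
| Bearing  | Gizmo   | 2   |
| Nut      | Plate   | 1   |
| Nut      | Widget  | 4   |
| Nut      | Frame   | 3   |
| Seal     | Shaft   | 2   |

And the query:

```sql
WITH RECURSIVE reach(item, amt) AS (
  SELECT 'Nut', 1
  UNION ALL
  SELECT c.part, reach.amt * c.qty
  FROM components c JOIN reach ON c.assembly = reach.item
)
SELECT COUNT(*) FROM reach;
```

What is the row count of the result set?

9

Base: (Nut, amt=1).
Iteration 1: components of {Nut} -> Frame = 1*3 = 3, Plate = 1*1 = 1, Seal = 1*5 = 5, Widget = 1*4 = 4.
Iteration 2: components of {Frame,Plate,Seal,Widget} -> Bearing = 1*3 = 3, Motor = 5*3 = 15, Shaft = 5*2 = 10.
Iteration 3: components of {Bearing,Motor,Shaft} -> Gizmo = 3*2 = 6.
Iteration 4: no further components; recursion stops.
Total rows emitted: 9.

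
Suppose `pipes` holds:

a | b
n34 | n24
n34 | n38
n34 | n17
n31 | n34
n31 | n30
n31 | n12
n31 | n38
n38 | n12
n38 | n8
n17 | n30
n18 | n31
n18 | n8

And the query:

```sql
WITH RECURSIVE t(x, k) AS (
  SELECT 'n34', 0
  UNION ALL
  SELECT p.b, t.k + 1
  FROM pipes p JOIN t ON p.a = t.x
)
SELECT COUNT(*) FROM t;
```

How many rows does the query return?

Base: (n34, k=0).
Iteration 1: edges from {n34} -> (n17, k=1), (n24, k=1), (n38, k=1).
Iteration 2: edges from {n17,n24,n38} -> (n12, k=2), (n30, k=2), (n8, k=2).
Iteration 3: no outgoing edges from {n12,n30,n8}; recursion stops.
Total rows emitted: 7.

7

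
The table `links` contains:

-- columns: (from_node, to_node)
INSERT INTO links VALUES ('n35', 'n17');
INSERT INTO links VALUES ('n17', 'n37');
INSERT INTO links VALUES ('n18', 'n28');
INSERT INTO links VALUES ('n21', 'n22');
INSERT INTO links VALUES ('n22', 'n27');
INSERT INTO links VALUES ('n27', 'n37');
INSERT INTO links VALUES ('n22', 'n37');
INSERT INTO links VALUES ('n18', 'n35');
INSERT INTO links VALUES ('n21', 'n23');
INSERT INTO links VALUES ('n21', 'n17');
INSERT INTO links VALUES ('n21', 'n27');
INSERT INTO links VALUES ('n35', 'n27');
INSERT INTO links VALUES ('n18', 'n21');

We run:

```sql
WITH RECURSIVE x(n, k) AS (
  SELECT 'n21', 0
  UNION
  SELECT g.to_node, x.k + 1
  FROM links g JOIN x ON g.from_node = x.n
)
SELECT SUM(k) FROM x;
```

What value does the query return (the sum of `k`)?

11

Base: (n21, k=0).
Iteration 1: edges from {n21} -> (n17, k=1), (n22, k=1), (n23, k=1), (n27, k=1).
Iteration 2: edges from {n17,n22,n23,n27} -> (n27, k=2), (n37, k=2). [UNION drops 2 duplicate row(s)]
Iteration 3: edges from {n27,n37} -> (n37, k=3).
Iteration 4: no outgoing edges from {n37}; recursion stops.
SUM(k) = 0 + 1 + 1 + 1 + 1 + 2 + 2 + 3 = 11.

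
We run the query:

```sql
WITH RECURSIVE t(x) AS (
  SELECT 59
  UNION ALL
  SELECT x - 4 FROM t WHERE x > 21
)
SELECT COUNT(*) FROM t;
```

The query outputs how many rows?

11

Base: x=59.
Iteration 1: 59 > 21 holds -> x = 59 - 4 = 55.
Iteration 2: 55 > 21 holds -> x = 55 - 4 = 51.
Iteration 3: 51 > 21 holds -> x = 51 - 4 = 47.
Iteration 4: 47 > 21 holds -> x = 47 - 4 = 43.
Iteration 5: 43 > 21 holds -> x = 43 - 4 = 39.
Iteration 6: 39 > 21 holds -> x = 39 - 4 = 35.
Iteration 7: 35 > 21 holds -> x = 35 - 4 = 31.
Iteration 8: 31 > 21 holds -> x = 31 - 4 = 27.
Iteration 9: 27 > 21 holds -> x = 27 - 4 = 23.
Iteration 10: 23 > 21 holds -> x = 23 - 4 = 19.
Iteration 11: 19 > 21 fails; recursion stops.
Total rows emitted: 11.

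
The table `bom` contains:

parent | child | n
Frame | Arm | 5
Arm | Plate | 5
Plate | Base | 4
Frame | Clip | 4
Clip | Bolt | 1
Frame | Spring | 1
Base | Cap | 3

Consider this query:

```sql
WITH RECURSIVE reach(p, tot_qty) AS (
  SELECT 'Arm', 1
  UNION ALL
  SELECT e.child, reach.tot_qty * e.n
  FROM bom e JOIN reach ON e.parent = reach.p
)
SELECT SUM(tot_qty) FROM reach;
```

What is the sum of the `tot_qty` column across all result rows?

Base: (Arm, tot_qty=1).
Iteration 1: components of {Arm} -> Plate = 1*5 = 5.
Iteration 2: components of {Plate} -> Base = 5*4 = 20.
Iteration 3: components of {Base} -> Cap = 20*3 = 60.
Iteration 4: no further components; recursion stops.
SUM(tot_qty) = 1 + 5 + 20 + 60 = 86.

86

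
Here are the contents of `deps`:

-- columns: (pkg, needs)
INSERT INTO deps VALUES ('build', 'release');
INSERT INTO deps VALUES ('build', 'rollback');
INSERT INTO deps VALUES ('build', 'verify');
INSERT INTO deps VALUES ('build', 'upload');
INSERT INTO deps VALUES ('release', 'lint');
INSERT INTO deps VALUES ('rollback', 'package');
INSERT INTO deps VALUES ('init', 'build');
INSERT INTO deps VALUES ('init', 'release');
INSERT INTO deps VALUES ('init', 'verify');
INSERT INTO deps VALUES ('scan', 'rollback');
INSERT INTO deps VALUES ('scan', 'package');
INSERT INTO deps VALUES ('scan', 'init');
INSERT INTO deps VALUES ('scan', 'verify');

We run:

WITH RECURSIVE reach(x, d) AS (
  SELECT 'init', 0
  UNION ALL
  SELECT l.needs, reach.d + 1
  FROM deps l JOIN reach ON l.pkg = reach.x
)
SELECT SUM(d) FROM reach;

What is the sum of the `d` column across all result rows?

19

Base: (init, d=0).
Iteration 1: edges from {init} -> (build, d=1), (release, d=1), (verify, d=1).
Iteration 2: edges from {build,release,verify} -> (lint, d=2), (release, d=2), (rollback, d=2), (upload, d=2), (verify, d=2).
Iteration 3: edges from {lint,release,rollback,upload,verify} -> (lint, d=3), (package, d=3).
Iteration 4: no outgoing edges from {lint,package}; recursion stops.
SUM(d) = 0 + 1 + 1 + 1 + 2 + 2 + 2 + 2 + 2 + 3 + 3 = 19.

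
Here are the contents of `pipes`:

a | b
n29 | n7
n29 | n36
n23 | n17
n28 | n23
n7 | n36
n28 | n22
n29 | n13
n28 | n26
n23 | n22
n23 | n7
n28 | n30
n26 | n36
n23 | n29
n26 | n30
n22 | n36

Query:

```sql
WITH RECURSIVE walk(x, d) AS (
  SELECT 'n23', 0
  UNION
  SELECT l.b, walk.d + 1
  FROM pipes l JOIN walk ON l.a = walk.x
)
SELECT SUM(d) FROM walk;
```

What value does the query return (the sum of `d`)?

13

Base: (n23, d=0).
Iteration 1: edges from {n23} -> (n17, d=1), (n22, d=1), (n29, d=1), (n7, d=1).
Iteration 2: edges from {n17,n22,n29,n7} -> (n13, d=2), (n36, d=2), (n7, d=2). [UNION drops 2 duplicate row(s)]
Iteration 3: edges from {n13,n36,n7} -> (n36, d=3).
Iteration 4: no outgoing edges from {n36}; recursion stops.
SUM(d) = 0 + 1 + 1 + 1 + 1 + 2 + 2 + 2 + 3 = 13.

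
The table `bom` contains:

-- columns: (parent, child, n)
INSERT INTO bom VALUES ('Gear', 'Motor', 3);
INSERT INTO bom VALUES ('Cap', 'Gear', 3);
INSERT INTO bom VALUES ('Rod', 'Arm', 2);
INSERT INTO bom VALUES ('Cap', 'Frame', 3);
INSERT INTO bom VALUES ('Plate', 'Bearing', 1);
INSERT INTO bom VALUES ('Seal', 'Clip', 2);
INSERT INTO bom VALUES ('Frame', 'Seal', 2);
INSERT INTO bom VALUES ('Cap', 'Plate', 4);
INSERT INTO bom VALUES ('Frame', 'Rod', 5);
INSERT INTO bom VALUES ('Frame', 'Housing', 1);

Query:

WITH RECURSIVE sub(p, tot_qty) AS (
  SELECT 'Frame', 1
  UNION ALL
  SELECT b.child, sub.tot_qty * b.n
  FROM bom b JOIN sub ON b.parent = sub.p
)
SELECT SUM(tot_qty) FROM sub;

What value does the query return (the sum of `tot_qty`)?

Base: (Frame, tot_qty=1).
Iteration 1: components of {Frame} -> Housing = 1*1 = 1, Rod = 1*5 = 5, Seal = 1*2 = 2.
Iteration 2: components of {Housing,Rod,Seal} -> Arm = 5*2 = 10, Clip = 2*2 = 4.
Iteration 3: no further components; recursion stops.
SUM(tot_qty) = 1 + 5 + 2 + 1 + 10 + 4 = 23.

23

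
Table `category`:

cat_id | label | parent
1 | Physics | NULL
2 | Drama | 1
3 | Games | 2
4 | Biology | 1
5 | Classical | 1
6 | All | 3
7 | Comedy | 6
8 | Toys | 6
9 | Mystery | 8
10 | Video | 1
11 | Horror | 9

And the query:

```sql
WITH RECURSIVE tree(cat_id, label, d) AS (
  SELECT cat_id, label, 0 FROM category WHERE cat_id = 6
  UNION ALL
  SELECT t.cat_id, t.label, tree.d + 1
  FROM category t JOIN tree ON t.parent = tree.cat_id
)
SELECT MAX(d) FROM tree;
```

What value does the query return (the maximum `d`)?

3

Base: cat_id=6 (All) at d 0.
Iteration 1: rows with parent in {6} -> Comedy (id 7, d 1), Toys (id 8, d 1).
Iteration 2: rows with parent in {7,8} -> Mystery (id 9, d 2).
Iteration 3: rows with parent in {9} -> Horror (id 11, d 3).
Iteration 4: no rows with parent in {11}; recursion stops.
d values: 0, 1, 1, 2, 3; the maximum is 3.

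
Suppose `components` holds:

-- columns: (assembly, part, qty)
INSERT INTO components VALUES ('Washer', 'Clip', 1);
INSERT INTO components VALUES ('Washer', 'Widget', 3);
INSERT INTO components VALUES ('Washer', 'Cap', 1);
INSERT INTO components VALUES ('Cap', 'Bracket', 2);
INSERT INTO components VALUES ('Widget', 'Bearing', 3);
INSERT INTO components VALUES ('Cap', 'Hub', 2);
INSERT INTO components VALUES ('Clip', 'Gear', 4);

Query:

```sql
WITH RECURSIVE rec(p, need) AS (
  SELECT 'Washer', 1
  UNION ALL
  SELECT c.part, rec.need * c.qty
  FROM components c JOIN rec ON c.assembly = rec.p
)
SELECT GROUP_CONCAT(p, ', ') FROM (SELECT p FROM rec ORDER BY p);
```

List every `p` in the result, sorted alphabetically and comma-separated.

Bearing, Bracket, Cap, Clip, Gear, Hub, Washer, Widget

Base: (Washer, need=1).
Iteration 1: components of {Washer} -> Cap = 1*1 = 1, Clip = 1*1 = 1, Widget = 1*3 = 3.
Iteration 2: components of {Cap,Clip,Widget} -> Bearing = 3*3 = 9, Bracket = 1*2 = 2, Gear = 1*4 = 4, Hub = 1*2 = 2.
Iteration 3: no further components; recursion stops.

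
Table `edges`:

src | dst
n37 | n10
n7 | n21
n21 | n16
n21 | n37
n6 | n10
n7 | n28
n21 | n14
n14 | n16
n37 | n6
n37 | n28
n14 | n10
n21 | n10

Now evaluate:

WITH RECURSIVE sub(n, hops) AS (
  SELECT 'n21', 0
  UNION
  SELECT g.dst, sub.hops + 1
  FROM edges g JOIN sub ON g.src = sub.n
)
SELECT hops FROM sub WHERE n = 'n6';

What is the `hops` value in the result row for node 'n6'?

2

Base: (n21, hops=0).
Iteration 1: edges from {n21} -> (n10, hops=1), (n14, hops=1), (n16, hops=1), (n37, hops=1).
Iteration 2: edges from {n10,n14,n16,n37} -> (n10, hops=2), (n16, hops=2), (n28, hops=2), (n6, hops=2). [UNION drops 1 duplicate row(s)]
Iteration 3: edges from {n10,n16,n28,n6} -> (n10, hops=3).
Iteration 4: no outgoing edges from {n10}; recursion stops.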